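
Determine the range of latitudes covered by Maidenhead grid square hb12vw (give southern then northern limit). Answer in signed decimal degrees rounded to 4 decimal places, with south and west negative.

-77.0833, -77.0417

Field H=7, B=1: +7·20° lon, +1·10° lat → SW at lon -40°, lat -80°.
Square 1, 2: +1·2° lon, +2·1° lat → SW at lon -38°, lat -78°.
Subsquare v=21, w=22: +21·0.0833333° lon, +22·0.0416667° lat → SW at lon -36.25°, lat -77.0833°.
Cell spans 0.0833333° lon × 0.0416667° lat.
south -77.0833, north -77.0417.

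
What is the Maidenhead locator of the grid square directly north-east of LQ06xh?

LQ16ai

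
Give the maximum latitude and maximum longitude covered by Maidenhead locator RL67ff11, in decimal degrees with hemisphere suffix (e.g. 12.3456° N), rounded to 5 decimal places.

Field R=17, L=11: +17·20° lon, +11·10° lat → SW at lon 160°, lat 20°.
Square 6, 7: +6·2° lon, +7·1° lat → SW at lon 172°, lat 27°.
Subsquare f=5, f=5: +5·0.0833333° lon, +5·0.0416667° lat → SW at lon 172.417°, lat 27.2083°.
Extended square 1, 1: +1·0.00833333° lon, +1·0.00416667° lat → SW at lon 172.425°, lat 27.2125°.
Cell spans 0.00833333° lon × 0.00416667° lat. NE corner is SW corner plus one full cell.
latitude 27.21667° N, longitude 172.43333° E.

27.21667° N, 172.43333° E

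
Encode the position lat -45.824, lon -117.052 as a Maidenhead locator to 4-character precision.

Shift to the Maidenhead origin (180°W, 90°S): lon 62.95, lat 44.18.
Field: lon ⌊62.95/20⌋ = 3 → D; lat ⌊44.18/10⌋ = 4 → E.
Square: lon ⌊2.95/2⌋ = 1; lat ⌊4.18/1⌋ = 4.

DE14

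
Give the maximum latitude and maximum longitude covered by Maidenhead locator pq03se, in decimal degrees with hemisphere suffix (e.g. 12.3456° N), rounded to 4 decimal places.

73.2083° N, 121.5833° E

Field P=15, Q=16: +15·20° lon, +16·10° lat → SW at lon 120°, lat 70°.
Square 0, 3: +0·2° lon, +3·1° lat → SW at lon 120°, lat 73°.
Subsquare s=18, e=4: +18·0.0833333° lon, +4·0.0416667° lat → SW at lon 121.5°, lat 73.1667°.
Cell spans 0.0833333° lon × 0.0416667° lat. NE corner is SW corner plus one full cell.
latitude 73.2083° N, longitude 121.5833° E.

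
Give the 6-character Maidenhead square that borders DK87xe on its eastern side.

DK97ae

Longitude subsquare x = 23; +1 → 24, wraps to 0 = a, carry into square.
Longitude square 8; +1 → 9.
The latitude characters are unchanged.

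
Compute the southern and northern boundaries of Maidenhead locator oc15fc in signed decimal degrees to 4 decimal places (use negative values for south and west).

-64.9167, -64.8750

Field O=14, C=2: +14·20° lon, +2·10° lat → SW at lon 100°, lat -70°.
Square 1, 5: +1·2° lon, +5·1° lat → SW at lon 102°, lat -65°.
Subsquare f=5, c=2: +5·0.0833333° lon, +2·0.0416667° lat → SW at lon 102.417°, lat -64.9167°.
Cell spans 0.0833333° lon × 0.0416667° lat.
south -64.9167, north -64.8750.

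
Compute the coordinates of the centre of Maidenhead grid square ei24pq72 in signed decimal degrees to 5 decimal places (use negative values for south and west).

-5.32292, -94.68750

Field E=4, I=8: +4·20° lon, +8·10° lat → SW at lon -100°, lat -10°.
Square 2, 4: +2·2° lon, +4·1° lat → SW at lon -96°, lat -6°.
Subsquare p=15, q=16: +15·0.0833333° lon, +16·0.0416667° lat → SW at lon -94.75°, lat -5.33333°.
Extended square 7, 2: +7·0.00833333° lon, +2·0.00416667° lat → SW at lon -94.6917°, lat -5.325°.
Cell spans 0.00833333° lon × 0.00416667° lat. Centre is SW corner plus half of each.
latitude -5.32292, longitude -94.68750.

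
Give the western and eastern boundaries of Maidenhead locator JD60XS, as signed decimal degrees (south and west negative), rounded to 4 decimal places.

Field J=9, D=3: +9·20° lon, +3·10° lat → SW at lon 0°, lat -60°.
Square 6, 0: +6·2° lon, +0·1° lat → SW at lon 12°, lat -60°.
Subsquare x=23, s=18: +23·0.0833333° lon, +18·0.0416667° lat → SW at lon 13.9167°, lat -59.25°.
Cell spans 0.0833333° lon × 0.0416667° lat.
west 13.9167, east 14.0000.

13.9167, 14.0000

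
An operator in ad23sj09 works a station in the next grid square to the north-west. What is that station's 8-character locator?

AD23rk90

Longitude extended square 0; −1 → -1, wraps to 9, carry into subsquare.
Longitude subsquare s = 18; −1 → 17 = r.
Latitude extended square 9; +1 → 10, wraps to 0, carry into subsquare.
Latitude subsquare j = 9; +1 → 10 = k.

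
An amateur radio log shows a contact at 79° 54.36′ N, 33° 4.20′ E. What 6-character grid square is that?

Shift to the Maidenhead origin (180°W, 90°S): lon 213.0700, lat 169.9060.
Field (20°×10°, letters A–R): lon ⌊213.0700/20⌋ = 10 → K; lat ⌊169.9060/10⌋ = 16 → Q.
Square (2°×1°, digits 0–9): lon ⌊13.0700/2⌋ = 6; lat ⌊9.9060/1⌋ = 9.
Subsquare (5′×2.5′, letters a–x): lon ⌊1.0700/0.0833333⌋ = 12 → m; lat ⌊0.9060/0.0416667⌋ = 21 → v.

KQ69mv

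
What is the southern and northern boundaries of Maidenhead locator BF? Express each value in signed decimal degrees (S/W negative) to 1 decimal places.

-40.0, -30.0

Field B=1, F=5: +1·20° lon, +5·10° lat → SW at lon -160°, lat -40°.
Cell spans 20° lon × 10° lat.
south -40.0, north -30.0.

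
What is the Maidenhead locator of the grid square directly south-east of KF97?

Longitude square 9; +1 → 10, wraps to 0, carry into field.
Longitude field K = 10; +1 → 11 = L.
Latitude square 7; −1 → 6.

LF06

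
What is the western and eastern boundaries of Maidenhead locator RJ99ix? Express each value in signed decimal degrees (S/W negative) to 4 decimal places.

178.6667, 178.7500

Field R=17, J=9: +17·20° lon, +9·10° lat → SW at lon 160°, lat 0°.
Square 9, 9: +9·2° lon, +9·1° lat → SW at lon 178°, lat 9°.
Subsquare i=8, x=23: +8·0.0833333° lon, +23·0.0416667° lat → SW at lon 178.667°, lat 9.95833°.
Cell spans 0.0833333° lon × 0.0416667° lat.
west 178.6667, east 178.7500.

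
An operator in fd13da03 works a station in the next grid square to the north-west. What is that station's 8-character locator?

FD13ca94

Longitude extended square 0; −1 → -1, wraps to 9, carry into subsquare.
Longitude subsquare d = 3; −1 → 2 = c.
Latitude extended square 3; +1 → 4.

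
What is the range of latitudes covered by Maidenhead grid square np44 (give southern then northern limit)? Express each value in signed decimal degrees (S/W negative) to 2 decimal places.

Field N=13, P=15: +13·20° lon, +15·10° lat → SW at lon 80°, lat 60°.
Square 4, 4: +4·2° lon, +4·1° lat → SW at lon 88°, lat 64°.
Cell spans 2° lon × 1° lat.
south 64.00, north 65.00.

64.00, 65.00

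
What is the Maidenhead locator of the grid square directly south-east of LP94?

MP03

Longitude square 9; +1 → 10, wraps to 0, carry into field.
Longitude field L = 11; +1 → 12 = M.
Latitude square 4; −1 → 3.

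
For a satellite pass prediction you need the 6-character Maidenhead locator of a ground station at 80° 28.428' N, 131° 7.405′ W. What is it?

Shift to the Maidenhead origin (180°W, 90°S): lon 48.8766, lat 170.4738.
Field (20°×10°, letters A–R): 48.8766/20 → 2 → C, 170.4738/10 → 17 → R; chars CR.
Square (2°×1°, digits 0–9): 8.8766/2 → 4, 0.4738/1 → 0; chars 40.
Subsquare (5′×2.5′, letters a–x): 0.8766/0.0833333 → 10 → k, 0.4738/0.0416667 → 11 → l; chars kl.

CR40kl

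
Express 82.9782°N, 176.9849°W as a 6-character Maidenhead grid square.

AR12mx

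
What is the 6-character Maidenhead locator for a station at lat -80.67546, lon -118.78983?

Shift to the Maidenhead origin (180°W, 90°S): lon 61.2102, lat 9.3245.
Field (20°×10°, letters A–R): 61.2102/20 → 3 → D, 9.3245/10 → 0 → A; chars DA.
Square (2°×1°, digits 0–9): 1.2102/2 → 0, 9.3245/1 → 9; chars 09.
Subsquare (5′×2.5′, letters a–x): 1.2102/0.0833333 → 14 → o, 0.3245/0.0416667 → 7 → h; chars oh.

DA09oh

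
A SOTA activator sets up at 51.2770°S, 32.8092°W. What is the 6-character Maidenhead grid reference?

Add 180° to longitude and 90° to latitude: 147.1908, 38.7230.
Field: 147.1908/20 → 7 → H, 38.7230/10 → 3 → D; chars HD.
Square: 7.1908/2 → 3, 8.7230/1 → 8; chars 38.
Subsquare: 1.1908/0.0833333 → 14 → o, 0.7230/0.0416667 → 17 → r; chars or.

HD38or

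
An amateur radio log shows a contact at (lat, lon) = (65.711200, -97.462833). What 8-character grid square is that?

EP15gr40

Add 180° to longitude and 90° to latitude: 82.53717, 155.71120.
Field (20°×10°, letters A–R): lon ⌊82.53717/20⌋ = 4 → E; lat ⌊155.71120/10⌋ = 15 → P.
Square (2°×1°, digits 0–9): lon ⌊2.53717/2⌋ = 1; lat ⌊5.71120/1⌋ = 5.
Subsquare (5′×2.5′, letters a–x): lon ⌊0.53717/0.0833333⌋ = 6 → g; lat ⌊0.71120/0.0416667⌋ = 17 → r.
Extended square (30″×15″, digits 0–9): lon ⌊0.03717/0.00833333⌋ = 4; lat ⌊0.00287/0.00416667⌋ = 0.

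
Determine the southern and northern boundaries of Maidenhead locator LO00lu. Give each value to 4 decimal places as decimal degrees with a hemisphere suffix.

50.8333° N, 50.8750° N

Field L=11, O=14: +11·20° lon, +14·10° lat → SW at lon 40°, lat 50°.
Square 0, 0: +0·2° lon, +0·1° lat → SW at lon 40°, lat 50°.
Subsquare l=11, u=20: +11·0.0833333° lon, +20·0.0416667° lat → SW at lon 40.9167°, lat 50.8333°.
Cell spans 0.0833333° lon × 0.0416667° lat.
south 50.8333° N, north 50.8750° N.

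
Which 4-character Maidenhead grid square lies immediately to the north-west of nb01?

MB92

Longitude square 0; −1 → -1, wraps to 9, carry into field.
Longitude field N = 13; −1 → 12 = M.
Latitude square 1; +1 → 2.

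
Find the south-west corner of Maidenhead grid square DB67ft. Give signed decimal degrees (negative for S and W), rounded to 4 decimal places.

-72.2083, -107.5833

Field D=3, B=1: +3·20° lon, +1·10° lat → SW at lon -120°, lat -80°.
Square 6, 7: +6·2° lon, +7·1° lat → SW at lon -108°, lat -73°.
Subsquare f=5, t=19: +5·0.0833333° lon, +19·0.0416667° lat → SW at lon -107.583°, lat -72.2083°.
latitude -72.2083, longitude -107.5833.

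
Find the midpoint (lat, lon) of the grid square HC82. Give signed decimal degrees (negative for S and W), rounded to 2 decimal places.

Field H=7, C=2: +7·20° lon, +2·10° lat → SW at lon -40°, lat -70°.
Square 8, 2: +8·2° lon, +2·1° lat → SW at lon -24°, lat -68°.
Cell spans 2° lon × 1° lat. Centre is SW corner plus half of each.
latitude -67.50, longitude -23.00.

-67.50, -23.00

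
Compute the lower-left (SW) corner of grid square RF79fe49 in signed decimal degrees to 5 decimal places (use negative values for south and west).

-30.79583, 174.45000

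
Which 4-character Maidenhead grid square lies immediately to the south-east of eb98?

Longitude square 9; +1 → 10, wraps to 0, carry into field.
Longitude field E = 4; +1 → 5 = F.
Latitude square 8; −1 → 7.

FB07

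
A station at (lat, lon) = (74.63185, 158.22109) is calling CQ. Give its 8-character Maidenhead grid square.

Offset from 180°W / 90°S: lon 338.22109°, lat 164.63185°.
Field: lon ⌊338.22109/20⌋ = 16 → Q; lat ⌊164.63185/10⌋ = 16 → Q.
Square: lon ⌊18.22109/2⌋ = 9; lat ⌊4.63185/1⌋ = 4.
Subsquare: lon ⌊0.22109/0.0833333⌋ = 2 → c; lat ⌊0.63185/0.0416667⌋ = 15 → p.
Extended square: lon ⌊0.05442/0.00833333⌋ = 6; lat ⌊0.00685/0.00416667⌋ = 1.

QQ94cp61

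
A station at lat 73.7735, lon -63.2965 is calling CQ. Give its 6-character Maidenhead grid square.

FQ83is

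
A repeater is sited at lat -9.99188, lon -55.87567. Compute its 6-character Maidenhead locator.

GI20ba

Offset from 180°W / 90°S: lon 124.1243°, lat 80.0081°.
Field: 124.1243/20 → 6 → G, 80.0081/10 → 8 → I; chars GI.
Square: 4.1243/2 → 2, 0.0081/1 → 0; chars 20.
Subsquare: 0.1243/0.0833333 → 1 → b, 0.0081/0.0416667 → 0 → a; chars ba.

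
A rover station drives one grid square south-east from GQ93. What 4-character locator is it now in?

Longitude square 9; +1 → 10, wraps to 0, carry into field.
Longitude field G = 6; +1 → 7 = H.
Latitude square 3; −1 → 2.

HQ02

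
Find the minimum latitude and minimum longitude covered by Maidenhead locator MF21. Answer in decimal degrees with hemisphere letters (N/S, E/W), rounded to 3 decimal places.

39.000° S, 64.000° E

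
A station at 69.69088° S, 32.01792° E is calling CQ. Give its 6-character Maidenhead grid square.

Offset from 180°W / 90°S: lon 212.0179°, lat 20.3091°.
Field (20°×10°, letters A–R): 212.0179/20 → 10 → K, 20.3091/10 → 2 → C; chars KC.
Square (2°×1°, digits 0–9): 12.0179/2 → 6, 0.3091/1 → 0; chars 60.
Subsquare (5′×2.5′, letters a–x): 0.0179/0.0833333 → 0 → a, 0.3091/0.0416667 → 7 → h; chars ah.

KC60ah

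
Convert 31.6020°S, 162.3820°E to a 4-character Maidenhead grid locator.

RF18

Offset from 180°W / 90°S: lon 342.38°, lat 58.40°.
Field: lon ⌊342.38/20⌋ = 17 → R; lat ⌊58.40/10⌋ = 5 → F.
Square: lon ⌊2.38/2⌋ = 1; lat ⌊8.40/1⌋ = 8.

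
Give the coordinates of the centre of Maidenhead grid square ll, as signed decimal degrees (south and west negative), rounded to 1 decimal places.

25.0, 50.0

Field L=11, L=11: +11·20° lon, +11·10° lat → SW at lon 40°, lat 20°.
Cell spans 20° lon × 10° lat. Centre is SW corner plus half of each.
latitude 25.0, longitude 50.0.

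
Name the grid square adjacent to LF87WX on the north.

LF88wa

Latitude subsquare x = 23; +1 → 24, wraps to 0 = a, carry into square.
Latitude square 7; +1 → 8.
The longitude characters are unchanged.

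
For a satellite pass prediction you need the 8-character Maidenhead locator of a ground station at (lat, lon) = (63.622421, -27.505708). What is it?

HP63fo99

Shift to the Maidenhead origin (180°W, 90°S): lon 152.49429, lat 153.62242.
Field: 152.49429/20 → 7 → H, 153.62242/10 → 15 → P; chars HP.
Square: 12.49429/2 → 6, 3.62242/1 → 3; chars 63.
Subsquare: 0.49429/0.0833333 → 5 → f, 0.62242/0.0416667 → 14 → o; chars fo.
Extended square: 0.07763/0.00833333 → 9, 0.03909/0.00416667 → 9; chars 99.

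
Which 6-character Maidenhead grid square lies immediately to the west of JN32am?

Longitude subsquare a = 0; −1 → -1, wraps to 23 = x, carry into square.
Longitude square 3; −1 → 2.
The latitude characters are unchanged.

JN22xm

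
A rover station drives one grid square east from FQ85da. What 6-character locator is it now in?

FQ85ea

Longitude subsquare d = 3; +1 → 4 = e.
The latitude characters are unchanged.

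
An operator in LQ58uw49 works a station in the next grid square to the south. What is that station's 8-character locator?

Latitude extended square 9; −1 → 8.
The longitude characters are unchanged.

LQ58uw48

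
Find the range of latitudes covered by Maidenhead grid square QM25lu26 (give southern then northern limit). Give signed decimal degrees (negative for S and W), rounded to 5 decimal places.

Field Q=16, M=12: +16·20° lon, +12·10° lat → SW at lon 140°, lat 30°.
Square 2, 5: +2·2° lon, +5·1° lat → SW at lon 144°, lat 35°.
Subsquare l=11, u=20: +11·0.0833333° lon, +20·0.0416667° lat → SW at lon 144.917°, lat 35.8333°.
Extended square 2, 6: +2·0.00833333° lon, +6·0.00416667° lat → SW at lon 144.933°, lat 35.8583°.
Cell spans 0.00833333° lon × 0.00416667° lat.
south 35.85833, north 35.86250.

35.85833, 35.86250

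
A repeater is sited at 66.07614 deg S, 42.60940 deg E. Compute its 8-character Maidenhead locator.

Offset from 180°W / 90°S: lon 222.60940°, lat 23.92386°.
Field (20°×10°, letters A–R): 222.60940/20 → 11 → L, 23.92386/10 → 2 → C; chars LC.
Square (2°×1°, digits 0–9): 2.60940/2 → 1, 3.92386/1 → 3; chars 13.
Subsquare (5′×2.5′, letters a–x): 0.60940/0.0833333 → 7 → h, 0.92386/0.0416667 → 22 → w; chars hw.
Extended square (30″×15″, digits 0–9): 0.02607/0.00833333 → 3, 0.00719/0.00416667 → 1; chars 31.

LC13hw31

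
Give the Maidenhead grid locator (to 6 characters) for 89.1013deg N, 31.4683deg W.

HR49gc

Offset from 180°W / 90°S: lon 148.5317°, lat 179.1013°.
Field: 148.5317/20 → 7 → H, 179.1013/10 → 17 → R; chars HR.
Square: 8.5317/2 → 4, 9.1013/1 → 9; chars 49.
Subsquare: 0.5317/0.0833333 → 6 → g, 0.1013/0.0416667 → 2 → c; chars gc.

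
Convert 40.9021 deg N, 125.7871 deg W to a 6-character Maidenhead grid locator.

Add 180° to longitude and 90° to latitude: 54.2129, 130.9021.
Field (20°×10°, letters A–R): 54.2129/20 → 2 → C, 130.9021/10 → 13 → N; chars CN.
Square (2°×1°, digits 0–9): 14.2129/2 → 7, 0.9021/1 → 0; chars 70.
Subsquare (5′×2.5′, letters a–x): 0.2129/0.0833333 → 2 → c, 0.9021/0.0416667 → 21 → v; chars cv.

CN70cv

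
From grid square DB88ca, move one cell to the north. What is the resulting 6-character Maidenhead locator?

DB88cb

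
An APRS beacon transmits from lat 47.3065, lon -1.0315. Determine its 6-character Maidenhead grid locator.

Shift to the Maidenhead origin (180°W, 90°S): lon 178.9685, lat 137.3065.
Field: 178.9685/20 → 8 → I, 137.3065/10 → 13 → N; chars IN.
Square: 18.9685/2 → 9, 7.3065/1 → 7; chars 97.
Subsquare: 0.9685/0.0833333 → 11 → l, 0.3065/0.0416667 → 7 → h; chars lh.

IN97lh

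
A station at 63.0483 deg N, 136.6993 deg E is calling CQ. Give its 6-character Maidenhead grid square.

Add 180° to longitude and 90° to latitude: 316.6993, 153.0483.
Field (20°×10°, letters A–R): 316.6993/20 → 15 → P, 153.0483/10 → 15 → P; chars PP.
Square (2°×1°, digits 0–9): 16.6993/2 → 8, 3.0483/1 → 3; chars 83.
Subsquare (5′×2.5′, letters a–x): 0.6993/0.0833333 → 8 → i, 0.0483/0.0416667 → 1 → b; chars ib.

PP83ib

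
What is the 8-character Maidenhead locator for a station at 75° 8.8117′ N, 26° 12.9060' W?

HQ65vd45

Offset from 180°W / 90°S: lon 153.78490°, lat 165.14686°.
Field (20°×10°, letters A–R): 153.78490/20 → 7 → H, 165.14686/10 → 16 → Q; chars HQ.
Square (2°×1°, digits 0–9): 13.78490/2 → 6, 5.14686/1 → 5; chars 65.
Subsquare (5′×2.5′, letters a–x): 1.78490/0.0833333 → 21 → v, 0.14686/0.0416667 → 3 → d; chars vd.
Extended square (30″×15″, digits 0–9): 0.03490/0.00833333 → 4, 0.02186/0.00416667 → 5; chars 45.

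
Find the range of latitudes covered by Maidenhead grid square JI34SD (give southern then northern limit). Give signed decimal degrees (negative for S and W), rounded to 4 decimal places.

-5.8750, -5.8333

Field J=9, I=8: +9·20° lon, +8·10° lat → SW at lon 0°, lat -10°.
Square 3, 4: +3·2° lon, +4·1° lat → SW at lon 6°, lat -6°.
Subsquare s=18, d=3: +18·0.0833333° lon, +3·0.0416667° lat → SW at lon 7.5°, lat -5.875°.
Cell spans 0.0833333° lon × 0.0416667° lat.
south -5.8750, north -5.8333.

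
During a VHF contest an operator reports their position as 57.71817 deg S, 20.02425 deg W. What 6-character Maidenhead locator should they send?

HD92xg

Offset from 180°W / 90°S: lon 159.9758°, lat 32.2818°.
Field (20°×10°, letters A–R): 159.9758/20 → 7 → H, 32.2818/10 → 3 → D; chars HD.
Square (2°×1°, digits 0–9): 19.9758/2 → 9, 2.2818/1 → 2; chars 92.
Subsquare (5′×2.5′, letters a–x): 1.9758/0.0833333 → 23 → x, 0.2818/0.0416667 → 6 → g; chars xg.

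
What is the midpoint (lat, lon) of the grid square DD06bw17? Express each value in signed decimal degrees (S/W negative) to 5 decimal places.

Field D=3, D=3: +3·20° lon, +3·10° lat → SW at lon -120°, lat -60°.
Square 0, 6: +0·2° lon, +6·1° lat → SW at lon -120°, lat -54°.
Subsquare b=1, w=22: +1·0.0833333° lon, +22·0.0416667° lat → SW at lon -119.917°, lat -53.0833°.
Extended square 1, 7: +1·0.00833333° lon, +7·0.00416667° lat → SW at lon -119.908°, lat -53.0542°.
Cell spans 0.00833333° lon × 0.00416667° lat. Centre is SW corner plus half of each.
latitude -53.05208, longitude -119.90417.

-53.05208, -119.90417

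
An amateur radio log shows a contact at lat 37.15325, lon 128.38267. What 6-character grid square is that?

PM47ed

Shift to the Maidenhead origin (180°W, 90°S): lon 308.3827, lat 127.1532.
Field: lon ⌊308.3827/20⌋ = 15 → P; lat ⌊127.1532/10⌋ = 12 → M.
Square: lon ⌊8.3827/2⌋ = 4; lat ⌊7.1532/1⌋ = 7.
Subsquare: lon ⌊0.3827/0.0833333⌋ = 4 → e; lat ⌊0.1532/0.0416667⌋ = 3 → d.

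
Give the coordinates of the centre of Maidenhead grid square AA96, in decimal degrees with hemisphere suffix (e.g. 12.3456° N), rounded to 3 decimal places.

83.500° S, 161.000° W

Field A=0, A=0: +0·20° lon, +0·10° lat → SW at lon -180°, lat -90°.
Square 9, 6: +9·2° lon, +6·1° lat → SW at lon -162°, lat -84°.
Cell spans 2° lon × 1° lat. Centre is SW corner plus half of each.
latitude 83.500° S, longitude 161.000° W.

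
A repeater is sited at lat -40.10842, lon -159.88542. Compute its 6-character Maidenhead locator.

BE09bv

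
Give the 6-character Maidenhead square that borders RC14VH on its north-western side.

RC14ui

Longitude subsquare v = 21; −1 → 20 = u.
Latitude subsquare h = 7; +1 → 8 = i.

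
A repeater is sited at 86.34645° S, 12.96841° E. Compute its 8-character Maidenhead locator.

Shift to the Maidenhead origin (180°W, 90°S): lon 192.96841, lat 3.65355.
Field: lon ⌊192.96841/20⌋ = 9 → J; lat ⌊3.65355/10⌋ = 0 → A.
Square: lon ⌊12.96841/2⌋ = 6; lat ⌊3.65355/1⌋ = 3.
Subsquare: lon ⌊0.96841/0.0833333⌋ = 11 → l; lat ⌊0.65355/0.0416667⌋ = 15 → p.
Extended square: lon ⌊0.05174/0.00833333⌋ = 6; lat ⌊0.02855/0.00416667⌋ = 6.

JA63lp66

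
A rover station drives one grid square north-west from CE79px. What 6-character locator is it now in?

CF70oa

Longitude subsquare p = 15; −1 → 14 = o.
Latitude subsquare x = 23; +1 → 24, wraps to 0 = a, carry into square.
Latitude square 9; +1 → 10, wraps to 0, carry into field.
Latitude field E = 4; +1 → 5 = F.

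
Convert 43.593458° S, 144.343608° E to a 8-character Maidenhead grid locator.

QE26ej17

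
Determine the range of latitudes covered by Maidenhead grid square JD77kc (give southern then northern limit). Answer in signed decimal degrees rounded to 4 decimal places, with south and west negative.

-52.9167, -52.8750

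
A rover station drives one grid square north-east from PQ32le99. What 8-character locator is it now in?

PQ32mf00

Longitude extended square 9; +1 → 10, wraps to 0, carry into subsquare.
Longitude subsquare l = 11; +1 → 12 = m.
Latitude extended square 9; +1 → 10, wraps to 0, carry into subsquare.
Latitude subsquare e = 4; +1 → 5 = f.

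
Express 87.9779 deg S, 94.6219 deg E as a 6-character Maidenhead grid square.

NA72ha

Offset from 180°W / 90°S: lon 274.6219°, lat 2.0221°.
Field: lon ⌊274.6219/20⌋ = 13 → N; lat ⌊2.0221/10⌋ = 0 → A.
Square: lon ⌊14.6219/2⌋ = 7; lat ⌊2.0221/1⌋ = 2.
Subsquare: lon ⌊0.6219/0.0833333⌋ = 7 → h; lat ⌊0.0221/0.0416667⌋ = 0 → a.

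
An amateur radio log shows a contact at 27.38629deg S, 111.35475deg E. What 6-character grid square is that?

OG52qo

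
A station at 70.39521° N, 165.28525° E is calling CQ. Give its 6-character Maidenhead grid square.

Offset from 180°W / 90°S: lon 345.2853°, lat 160.3952°.
Field (20°×10°, letters A–R): 345.2853/20 → 17 → R, 160.3952/10 → 16 → Q; chars RQ.
Square (2°×1°, digits 0–9): 5.2853/2 → 2, 0.3952/1 → 0; chars 20.
Subsquare (5′×2.5′, letters a–x): 1.2853/0.0833333 → 15 → p, 0.3952/0.0416667 → 9 → j; chars pj.

RQ20pj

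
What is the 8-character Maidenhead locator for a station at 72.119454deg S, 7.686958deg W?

IB67dv71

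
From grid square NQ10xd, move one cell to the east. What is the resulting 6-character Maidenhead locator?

Longitude subsquare x = 23; +1 → 24, wraps to 0 = a, carry into square.
Longitude square 1; +1 → 2.
The latitude characters are unchanged.

NQ20ad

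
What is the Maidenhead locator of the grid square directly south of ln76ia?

Latitude subsquare a = 0; −1 → -1, wraps to 23 = x, carry into square.
Latitude square 6; −1 → 5.
The longitude characters are unchanged.

LN75ix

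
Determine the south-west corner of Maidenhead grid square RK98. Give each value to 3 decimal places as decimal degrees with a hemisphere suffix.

18.000° N, 178.000° E

Field R=17, K=10: +17·20° lon, +10·10° lat → SW at lon 160°, lat 10°.
Square 9, 8: +9·2° lon, +8·1° lat → SW at lon 178°, lat 18°.
latitude 18.000° N, longitude 178.000° E.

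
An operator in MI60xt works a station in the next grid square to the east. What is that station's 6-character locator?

Longitude subsquare x = 23; +1 → 24, wraps to 0 = a, carry into square.
Longitude square 6; +1 → 7.
The latitude characters are unchanged.

MI70at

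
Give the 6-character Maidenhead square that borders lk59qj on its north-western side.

Longitude subsquare q = 16; −1 → 15 = p.
Latitude subsquare j = 9; +1 → 10 = k.

LK59pk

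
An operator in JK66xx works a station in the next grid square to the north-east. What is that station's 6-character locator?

Longitude subsquare x = 23; +1 → 24, wraps to 0 = a, carry into square.
Longitude square 6; +1 → 7.
Latitude subsquare x = 23; +1 → 24, wraps to 0 = a, carry into square.
Latitude square 6; +1 → 7.

JK77aa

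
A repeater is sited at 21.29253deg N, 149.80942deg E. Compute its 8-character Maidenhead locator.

QL41vh70

Add 180° to longitude and 90° to latitude: 329.80942, 111.29253.
Field: lon ⌊329.80942/20⌋ = 16 → Q; lat ⌊111.29253/10⌋ = 11 → L.
Square: lon ⌊9.80942/2⌋ = 4; lat ⌊1.29253/1⌋ = 1.
Subsquare: lon ⌊1.80942/0.0833333⌋ = 21 → v; lat ⌊0.29253/0.0416667⌋ = 7 → h.
Extended square: lon ⌊0.05942/0.00833333⌋ = 7; lat ⌊0.00086/0.00416667⌋ = 0.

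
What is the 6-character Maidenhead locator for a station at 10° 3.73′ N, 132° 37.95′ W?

CK30qb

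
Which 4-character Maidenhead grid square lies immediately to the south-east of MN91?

NN00

Longitude square 9; +1 → 10, wraps to 0, carry into field.
Longitude field M = 12; +1 → 13 = N.
Latitude square 1; −1 → 0.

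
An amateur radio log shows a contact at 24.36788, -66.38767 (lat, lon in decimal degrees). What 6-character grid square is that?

FL64ti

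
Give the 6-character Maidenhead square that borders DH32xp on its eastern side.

Longitude subsquare x = 23; +1 → 24, wraps to 0 = a, carry into square.
Longitude square 3; +1 → 4.
The latitude characters are unchanged.

DH42ap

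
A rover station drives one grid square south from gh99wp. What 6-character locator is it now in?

GH99wo

Latitude subsquare p = 15; −1 → 14 = o.
The longitude characters are unchanged.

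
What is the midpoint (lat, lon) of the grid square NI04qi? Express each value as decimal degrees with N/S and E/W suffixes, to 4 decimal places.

5.6458° S, 81.3750° E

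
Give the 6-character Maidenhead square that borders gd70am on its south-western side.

Longitude subsquare a = 0; −1 → -1, wraps to 23 = x, carry into square.
Longitude square 7; −1 → 6.
Latitude subsquare m = 12; −1 → 11 = l.

GD60xl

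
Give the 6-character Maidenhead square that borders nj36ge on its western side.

NJ36fe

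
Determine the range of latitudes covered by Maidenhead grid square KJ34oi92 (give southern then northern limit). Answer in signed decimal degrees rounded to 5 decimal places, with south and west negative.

4.34167, 4.34583

Field K=10, J=9: +10·20° lon, +9·10° lat → SW at lon 20°, lat 0°.
Square 3, 4: +3·2° lon, +4·1° lat → SW at lon 26°, lat 4°.
Subsquare o=14, i=8: +14·0.0833333° lon, +8·0.0416667° lat → SW at lon 27.1667°, lat 4.33333°.
Extended square 9, 2: +9·0.00833333° lon, +2·0.00416667° lat → SW at lon 27.2417°, lat 4.34167°.
Cell spans 0.00833333° lon × 0.00416667° lat.
south 4.34167, north 4.34583.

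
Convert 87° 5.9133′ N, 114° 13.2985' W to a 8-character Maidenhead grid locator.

Shift to the Maidenhead origin (180°W, 90°S): lon 65.77836, lat 177.09856.
Field: lon ⌊65.77836/20⌋ = 3 → D; lat ⌊177.09856/10⌋ = 17 → R.
Square: lon ⌊5.77836/2⌋ = 2; lat ⌊7.09856/1⌋ = 7.
Subsquare: lon ⌊1.77836/0.0833333⌋ = 21 → v; lat ⌊0.09856/0.0416667⌋ = 2 → c.
Extended square: lon ⌊0.02836/0.00833333⌋ = 3; lat ⌊0.01522/0.00416667⌋ = 3.

DR27vc33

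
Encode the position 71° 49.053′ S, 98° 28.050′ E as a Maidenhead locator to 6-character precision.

Shift to the Maidenhead origin (180°W, 90°S): lon 278.4675, lat 18.1825.
Field: lon ⌊278.4675/20⌋ = 13 → N; lat ⌊18.1825/10⌋ = 1 → B.
Square: lon ⌊18.4675/2⌋ = 9; lat ⌊8.1825/1⌋ = 8.
Subsquare: lon ⌊0.4675/0.0833333⌋ = 5 → f; lat ⌊0.1825/0.0416667⌋ = 4 → e.

NB98fe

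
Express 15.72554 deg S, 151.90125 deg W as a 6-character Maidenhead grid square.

BH44bg

Offset from 180°W / 90°S: lon 28.0987°, lat 74.2745°.
Field: lon ⌊28.0987/20⌋ = 1 → B; lat ⌊74.2745/10⌋ = 7 → H.
Square: lon ⌊8.0987/2⌋ = 4; lat ⌊4.2745/1⌋ = 4.
Subsquare: lon ⌊0.0987/0.0833333⌋ = 1 → b; lat ⌊0.2745/0.0416667⌋ = 6 → g.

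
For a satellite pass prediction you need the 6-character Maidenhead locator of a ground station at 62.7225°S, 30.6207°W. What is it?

HC47qg

Shift to the Maidenhead origin (180°W, 90°S): lon 149.3793, lat 27.2775.
Field: lon ⌊149.3793/20⌋ = 7 → H; lat ⌊27.2775/10⌋ = 2 → C.
Square: lon ⌊9.3793/2⌋ = 4; lat ⌊7.2775/1⌋ = 7.
Subsquare: lon ⌊1.3793/0.0833333⌋ = 16 → q; lat ⌊0.2775/0.0416667⌋ = 6 → g.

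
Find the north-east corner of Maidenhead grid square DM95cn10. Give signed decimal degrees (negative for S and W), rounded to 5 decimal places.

Field D=3, M=12: +3·20° lon, +12·10° lat → SW at lon -120°, lat 30°.
Square 9, 5: +9·2° lon, +5·1° lat → SW at lon -102°, lat 35°.
Subsquare c=2, n=13: +2·0.0833333° lon, +13·0.0416667° lat → SW at lon -101.833°, lat 35.5417°.
Extended square 1, 0: +1·0.00833333° lon, +0·0.00416667° lat → SW at lon -101.825°, lat 35.5417°.
Cell spans 0.00833333° lon × 0.00416667° lat. NE corner is SW corner plus one full cell.
latitude 35.54583, longitude -101.81667.

35.54583, -101.81667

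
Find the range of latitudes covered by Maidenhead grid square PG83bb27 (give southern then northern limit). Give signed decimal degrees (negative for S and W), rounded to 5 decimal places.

Field P=15, G=6: +15·20° lon, +6·10° lat → SW at lon 120°, lat -30°.
Square 8, 3: +8·2° lon, +3·1° lat → SW at lon 136°, lat -27°.
Subsquare b=1, b=1: +1·0.0833333° lon, +1·0.0416667° lat → SW at lon 136.083°, lat -26.9583°.
Extended square 2, 7: +2·0.00833333° lon, +7·0.00416667° lat → SW at lon 136.1°, lat -26.9292°.
Cell spans 0.00833333° lon × 0.00416667° lat.
south -26.92917, north -26.92500.

-26.92917, -26.92500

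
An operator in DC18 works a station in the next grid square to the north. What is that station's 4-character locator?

DC19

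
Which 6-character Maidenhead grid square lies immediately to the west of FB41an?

Longitude subsquare a = 0; −1 → -1, wraps to 23 = x, carry into square.
Longitude square 4; −1 → 3.
The latitude characters are unchanged.

FB31xn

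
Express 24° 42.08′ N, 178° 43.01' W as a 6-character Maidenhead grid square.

Offset from 180°W / 90°S: lon 1.2832°, lat 114.7013°.
Field: lon ⌊1.2832/20⌋ = 0 → A; lat ⌊114.7013/10⌋ = 11 → L.
Square: lon ⌊1.2832/2⌋ = 0; lat ⌊4.7013/1⌋ = 4.
Subsquare: lon ⌊1.2832/0.0833333⌋ = 15 → p; lat ⌊0.7013/0.0416667⌋ = 16 → q.

AL04pq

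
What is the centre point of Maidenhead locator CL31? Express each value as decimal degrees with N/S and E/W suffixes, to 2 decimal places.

21.50° N, 133.00° W

Field C=2, L=11: +2·20° lon, +11·10° lat → SW at lon -140°, lat 20°.
Square 3, 1: +3·2° lon, +1·1° lat → SW at lon -134°, lat 21°.
Cell spans 2° lon × 1° lat. Centre is SW corner plus half of each.
latitude 21.50° N, longitude 133.00° W.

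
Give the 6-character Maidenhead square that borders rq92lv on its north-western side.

Longitude subsquare l = 11; −1 → 10 = k.
Latitude subsquare v = 21; +1 → 22 = w.

RQ92kw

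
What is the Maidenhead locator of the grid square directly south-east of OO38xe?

Longitude subsquare x = 23; +1 → 24, wraps to 0 = a, carry into square.
Longitude square 3; +1 → 4.
Latitude subsquare e = 4; −1 → 3 = d.

OO48ad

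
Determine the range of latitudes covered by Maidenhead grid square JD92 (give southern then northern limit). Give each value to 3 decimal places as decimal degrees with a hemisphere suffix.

Field J=9, D=3: +9·20° lon, +3·10° lat → SW at lon 0°, lat -60°.
Square 9, 2: +9·2° lon, +2·1° lat → SW at lon 18°, lat -58°.
Cell spans 2° lon × 1° lat.
south 58.000° S, north 57.000° S.

58.000° S, 57.000° S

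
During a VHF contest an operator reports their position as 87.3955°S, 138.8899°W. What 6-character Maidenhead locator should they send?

Shift to the Maidenhead origin (180°W, 90°S): lon 41.1101, lat 2.6045.
Field (20°×10°, letters A–R): 41.1101/20 → 2 → C, 2.6045/10 → 0 → A; chars CA.
Square (2°×1°, digits 0–9): 1.1101/2 → 0, 2.6045/1 → 2; chars 02.
Subsquare (5′×2.5′, letters a–x): 1.1101/0.0833333 → 13 → n, 0.6045/0.0416667 → 14 → o; chars no.

CA02no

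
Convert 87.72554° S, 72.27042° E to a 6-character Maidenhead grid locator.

MA62dg

Add 180° to longitude and 90° to latitude: 252.2704, 2.2745.
Field: 252.2704/20 → 12 → M, 2.2745/10 → 0 → A; chars MA.
Square: 12.2704/2 → 6, 2.2745/1 → 2; chars 62.
Subsquare: 0.2704/0.0833333 → 3 → d, 0.2745/0.0416667 → 6 → g; chars dg.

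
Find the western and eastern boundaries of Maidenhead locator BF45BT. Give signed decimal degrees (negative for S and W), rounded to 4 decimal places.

-151.9167, -151.8333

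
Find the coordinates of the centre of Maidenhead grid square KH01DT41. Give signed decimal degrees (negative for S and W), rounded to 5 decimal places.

-18.20208, 20.28750

Field K=10, H=7: +10·20° lon, +7·10° lat → SW at lon 20°, lat -20°.
Square 0, 1: +0·2° lon, +1·1° lat → SW at lon 20°, lat -19°.
Subsquare d=3, t=19: +3·0.0833333° lon, +19·0.0416667° lat → SW at lon 20.25°, lat -18.2083°.
Extended square 4, 1: +4·0.00833333° lon, +1·0.00416667° lat → SW at lon 20.2833°, lat -18.2042°.
Cell spans 0.00833333° lon × 0.00416667° lat. Centre is SW corner plus half of each.
latitude -18.20208, longitude 20.28750.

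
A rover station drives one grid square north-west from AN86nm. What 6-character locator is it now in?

AN86mn

Longitude subsquare n = 13; −1 → 12 = m.
Latitude subsquare m = 12; +1 → 13 = n.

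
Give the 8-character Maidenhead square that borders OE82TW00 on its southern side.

OE82tv09

Latitude extended square 0; −1 → -1, wraps to 9, carry into subsquare.
Latitude subsquare w = 22; −1 → 21 = v.
The longitude characters are unchanged.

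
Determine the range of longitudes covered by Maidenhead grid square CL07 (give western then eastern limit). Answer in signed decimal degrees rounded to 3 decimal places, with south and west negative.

-140.000, -138.000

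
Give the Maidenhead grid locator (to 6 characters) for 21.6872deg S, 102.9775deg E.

OG18lh

Shift to the Maidenhead origin (180°W, 90°S): lon 282.9775, lat 68.3128.
Field: lon ⌊282.9775/20⌋ = 14 → O; lat ⌊68.3128/10⌋ = 6 → G.
Square: lon ⌊2.9775/2⌋ = 1; lat ⌊8.3128/1⌋ = 8.
Subsquare: lon ⌊0.9775/0.0833333⌋ = 11 → l; lat ⌊0.3128/0.0416667⌋ = 7 → h.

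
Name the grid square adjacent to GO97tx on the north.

Latitude subsquare x = 23; +1 → 24, wraps to 0 = a, carry into square.
Latitude square 7; +1 → 8.
The longitude characters are unchanged.

GO98ta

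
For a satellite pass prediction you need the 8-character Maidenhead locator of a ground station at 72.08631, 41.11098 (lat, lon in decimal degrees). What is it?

LQ02nc30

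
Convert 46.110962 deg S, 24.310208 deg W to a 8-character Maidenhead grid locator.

HE73uv23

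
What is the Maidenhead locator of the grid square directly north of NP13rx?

NP14ra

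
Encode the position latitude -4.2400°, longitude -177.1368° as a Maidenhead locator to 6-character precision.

Offset from 180°W / 90°S: lon 2.8632°, lat 85.7600°.
Field (20°×10°, letters A–R): 2.8632/20 → 0 → A, 85.7600/10 → 8 → I; chars AI.
Square (2°×1°, digits 0–9): 2.8632/2 → 1, 5.7600/1 → 5; chars 15.
Subsquare (5′×2.5′, letters a–x): 0.8632/0.0833333 → 10 → k, 0.7600/0.0416667 → 18 → s; chars ks.

AI15ks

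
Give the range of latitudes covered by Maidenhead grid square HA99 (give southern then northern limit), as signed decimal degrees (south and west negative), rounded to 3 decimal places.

-81.000, -80.000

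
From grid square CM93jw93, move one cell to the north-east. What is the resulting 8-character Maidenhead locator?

Longitude extended square 9; +1 → 10, wraps to 0, carry into subsquare.
Longitude subsquare j = 9; +1 → 10 = k.
Latitude extended square 3; +1 → 4.

CM93kw04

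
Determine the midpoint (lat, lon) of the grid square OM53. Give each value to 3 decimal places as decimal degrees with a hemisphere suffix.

33.500° N, 111.000° E

Field O=14, M=12: +14·20° lon, +12·10° lat → SW at lon 100°, lat 30°.
Square 5, 3: +5·2° lon, +3·1° lat → SW at lon 110°, lat 33°.
Cell spans 2° lon × 1° lat. Centre is SW corner plus half of each.
latitude 33.500° N, longitude 111.000° E.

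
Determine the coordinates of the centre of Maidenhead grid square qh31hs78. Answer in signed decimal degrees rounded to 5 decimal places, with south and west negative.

Field Q=16, H=7: +16·20° lon, +7·10° lat → SW at lon 140°, lat -20°.
Square 3, 1: +3·2° lon, +1·1° lat → SW at lon 146°, lat -19°.
Subsquare h=7, s=18: +7·0.0833333° lon, +18·0.0416667° lat → SW at lon 146.583°, lat -18.25°.
Extended square 7, 8: +7·0.00833333° lon, +8·0.00416667° lat → SW at lon 146.642°, lat -18.2167°.
Cell spans 0.00833333° lon × 0.00416667° lat. Centre is SW corner plus half of each.
latitude -18.21458, longitude 146.64583.

-18.21458, 146.64583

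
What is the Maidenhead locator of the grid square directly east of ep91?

FP01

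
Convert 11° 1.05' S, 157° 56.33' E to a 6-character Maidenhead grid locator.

QH88xx

Add 180° to longitude and 90° to latitude: 337.9388, 78.9825.
Field: lon ⌊337.9388/20⌋ = 16 → Q; lat ⌊78.9825/10⌋ = 7 → H.
Square: lon ⌊17.9388/2⌋ = 8; lat ⌊8.9825/1⌋ = 8.
Subsquare: lon ⌊1.9388/0.0833333⌋ = 23 → x; lat ⌊0.9825/0.0416667⌋ = 23 → x.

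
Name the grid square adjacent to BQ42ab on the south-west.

Longitude subsquare a = 0; −1 → -1, wraps to 23 = x, carry into square.
Longitude square 4; −1 → 3.
Latitude subsquare b = 1; −1 → 0 = a.

BQ32xa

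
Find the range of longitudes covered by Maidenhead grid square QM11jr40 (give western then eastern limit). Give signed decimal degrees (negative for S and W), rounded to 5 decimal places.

142.78333, 142.79167

Field Q=16, M=12: +16·20° lon, +12·10° lat → SW at lon 140°, lat 30°.
Square 1, 1: +1·2° lon, +1·1° lat → SW at lon 142°, lat 31°.
Subsquare j=9, r=17: +9·0.0833333° lon, +17·0.0416667° lat → SW at lon 142.75°, lat 31.7083°.
Extended square 4, 0: +4·0.00833333° lon, +0·0.00416667° lat → SW at lon 142.783°, lat 31.7083°.
Cell spans 0.00833333° lon × 0.00416667° lat.
west 142.78333, east 142.79167.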